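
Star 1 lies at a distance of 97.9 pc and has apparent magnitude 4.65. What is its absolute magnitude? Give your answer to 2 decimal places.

M = m − 5 log₁₀(d/10 pc) = 4.65 − 5 log₁₀(97.9/10)
  = 4.65 − 5 × 0.991 = 4.65 − 4.95 = -0.30.

-0.30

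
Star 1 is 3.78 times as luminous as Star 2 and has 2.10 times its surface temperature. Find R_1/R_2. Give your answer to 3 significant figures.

L ∝ R²T⁴ gives R ∝ √L / T², so
R_1/R_2 = √(3.78) / (2.10)² = 1.944 / 4.410 = 0.4409.

0.441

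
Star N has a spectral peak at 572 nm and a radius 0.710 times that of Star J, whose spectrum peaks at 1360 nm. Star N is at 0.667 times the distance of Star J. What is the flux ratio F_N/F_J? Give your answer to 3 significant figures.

36.2

Wien's law: T_N/T_J = λ_J/λ_N = 1360/572 = 2.378.
L_N/L_J = (R_N/R_J)²(T_N/T_J)⁴ = (0.710)²(2.378)⁴ = 16.11.
F_N/F_J = (L_N/L_J)/(d_N/d_J)² = 16.11/(0.667)² = 36.21.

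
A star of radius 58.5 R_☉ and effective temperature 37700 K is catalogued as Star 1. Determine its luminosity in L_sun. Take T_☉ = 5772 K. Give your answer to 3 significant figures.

6.23×10^6 L_sun

L/L_☉ = (R/R_☉)² (T/T_☉)⁴ = (58.5)² × (37700/5772)⁴
       = 3422 × (6.532)⁴ = 3422 × 1820 = 6.228×10^6.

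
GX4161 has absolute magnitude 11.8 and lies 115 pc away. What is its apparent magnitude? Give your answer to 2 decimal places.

m = M + 5 log₁₀(d/10 pc) = 11.8 + 5 log₁₀(115/10)
  = 11.8 + 5 × 1.061 = 11.8 + 5.30 = 17.10.

17.10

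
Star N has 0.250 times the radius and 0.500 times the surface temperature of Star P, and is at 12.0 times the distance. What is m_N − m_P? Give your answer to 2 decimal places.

L_N/L_P = (0.250)²(0.500)⁴ = 0.003906.
F_N/F_P = (L_N/L_P)/(d_N/d_P)² = 0.003906/144.0 = 2.713×10^-5.
m_N − m_P = −2.5 log₁₀(2.713×10^-5) = 11.42.

11.42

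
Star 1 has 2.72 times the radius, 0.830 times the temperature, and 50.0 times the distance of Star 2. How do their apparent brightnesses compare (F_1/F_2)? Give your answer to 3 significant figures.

0.00140

L_1/L_2 = (R_1/R_2)²(T_1/T_2)⁴ = (2.72)² × (0.830)⁴ = 3.511.
F_1/F_2 = (L_1/L_2)/(d_1/d_2)² = 3.511 / (50.0)² = 0.001404.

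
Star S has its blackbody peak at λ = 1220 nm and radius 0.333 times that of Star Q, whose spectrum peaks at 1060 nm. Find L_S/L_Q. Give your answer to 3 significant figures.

0.0632

Wien's law gives T ∝ 1/λ_max, so T_S/T_Q = λ_Q/λ_S = 1060/1220 = 0.8689.
Then L ∝ R²T⁴ gives L_S/L_Q = (0.333)² × (0.8689)⁴ = 0.1109 × 0.5699 = 0.06319.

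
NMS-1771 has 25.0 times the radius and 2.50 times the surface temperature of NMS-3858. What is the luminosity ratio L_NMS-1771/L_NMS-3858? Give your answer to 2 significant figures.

From the Stefan–Boltzmann law, L ∝ R²T⁴, so
L_NMS-1771/L_NMS-3858 = (R_NMS-1771/R_NMS-3858)² (T_NMS-1771/T_NMS-3858)⁴ = (25.0)² × (2.50)⁴ = 625.0 × 39.06 = 2.441×10^4.

2.4×10^4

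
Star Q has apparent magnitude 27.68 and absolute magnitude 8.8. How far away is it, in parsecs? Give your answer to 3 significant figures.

5.97×10^4 pc

m − M = 5 log₁₀(d/10 pc)
27.68 − (8.8) = 18.88 = 5 log₁₀(d/10)
d = 10 × 10^(18.88/5) = 10 × 10^3.776 = 5.970×10^4 pc.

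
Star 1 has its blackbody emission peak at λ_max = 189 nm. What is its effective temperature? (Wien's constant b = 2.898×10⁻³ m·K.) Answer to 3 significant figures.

1.53×10^4 K

T = b/λ_max = 2.898×10⁻³ / (189×10⁻⁹) = 1.533×10^4 K.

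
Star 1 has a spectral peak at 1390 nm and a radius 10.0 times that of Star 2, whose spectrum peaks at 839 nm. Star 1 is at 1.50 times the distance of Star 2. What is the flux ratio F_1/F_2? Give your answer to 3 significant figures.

Wien's law: T_1/T_2 = λ_2/λ_1 = 839/1390 = 0.6036.
L_1/L_2 = (R_1/R_2)²(T_1/T_2)⁴ = (10.0)²(0.6036)⁴ = 13.27.
F_1/F_2 = (L_1/L_2)/(d_1/d_2)² = 13.27/(1.50)² = 5.899.

5.90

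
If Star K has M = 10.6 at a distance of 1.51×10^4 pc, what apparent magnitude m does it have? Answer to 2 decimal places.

26.49

m = M + 5 log₁₀(d/10 pc) = 10.6 + 5 log₁₀(1.51×10^4/10)
  = 10.6 + 5 × 3.179 = 10.6 + 15.89 = 26.49.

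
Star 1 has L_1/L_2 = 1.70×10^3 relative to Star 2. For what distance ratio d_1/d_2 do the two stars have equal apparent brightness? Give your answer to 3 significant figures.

41.2

Equal flux requires L_1/d_1² = L_2/d_2², so d_1/d_2 = √(L_1/L_2)
= √(1.70×10^3) = 41.23.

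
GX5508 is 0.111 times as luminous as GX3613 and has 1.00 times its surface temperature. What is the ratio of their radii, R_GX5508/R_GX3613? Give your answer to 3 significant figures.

0.333

L ∝ R²T⁴ gives R ∝ √L / T², so
R_GX5508/R_GX3613 = √(0.111) / (1.00)² = 0.3332 / 1.000 = 0.3332.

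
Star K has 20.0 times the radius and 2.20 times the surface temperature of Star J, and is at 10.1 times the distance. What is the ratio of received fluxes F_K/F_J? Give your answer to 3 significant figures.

91.9

L_K/L_J = (R_K/R_J)²(T_K/T_J)⁴ = (20.0)² × (2.20)⁴ = 9370.
F_K/F_J = (L_K/L_J)/(d_K/d_J)² = 9370 / (10.1)² = 91.86.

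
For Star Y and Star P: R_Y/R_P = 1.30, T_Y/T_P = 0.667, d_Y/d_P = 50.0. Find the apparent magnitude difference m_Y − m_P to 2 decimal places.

9.68

L_Y/L_P = (1.30)²(0.667)⁴ = 0.3345.
F_Y/F_P = (L_Y/L_P)/(d_Y/d_P)² = 0.3345/2500 = 1.338×10^-4.
m_Y − m_P = −2.5 log₁₀(1.338×10^-4) = 9.68.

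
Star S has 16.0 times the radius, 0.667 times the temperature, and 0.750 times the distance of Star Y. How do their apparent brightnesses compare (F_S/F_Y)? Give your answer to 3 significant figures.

90.1

L_S/L_Y = (R_S/R_Y)²(T_S/T_Y)⁴ = (16.0)² × (0.667)⁴ = 50.67.
F_S/F_Y = (L_S/L_Y)/(d_S/d_Y)² = 50.67 / (0.750)² = 90.08.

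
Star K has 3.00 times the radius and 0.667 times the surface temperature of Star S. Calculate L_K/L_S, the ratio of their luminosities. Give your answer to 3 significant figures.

1.78

From the Stefan–Boltzmann law, L ∝ R²T⁴, so
L_K/L_S = (R_K/R_S)² (T_K/T_S)⁴ = (3.00)² × (0.667)⁴ = 9.000 × 0.1979 = 1.781.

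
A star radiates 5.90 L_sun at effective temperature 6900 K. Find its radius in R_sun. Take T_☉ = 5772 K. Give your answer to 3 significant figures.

1.70 R_sun

R/R_☉ = √(L/L_☉) / (T/T_☉)² = √(5.90) / (1.195)²
       = 2.429 / 1.429 = 1.700.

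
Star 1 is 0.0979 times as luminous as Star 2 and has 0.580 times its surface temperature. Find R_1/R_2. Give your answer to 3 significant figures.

L ∝ R²T⁴ gives R ∝ √L / T², so
R_1/R_2 = √(0.0979) / (0.580)² = 0.3129 / 0.3364 = 0.9301.

0.930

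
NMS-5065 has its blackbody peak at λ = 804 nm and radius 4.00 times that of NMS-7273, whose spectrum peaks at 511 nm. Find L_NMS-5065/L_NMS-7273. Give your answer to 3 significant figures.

2.61

Wien's law gives T ∝ 1/λ_max, so T_NMS-5065/T_NMS-7273 = λ_NMS-7273/λ_NMS-5065 = 511/804 = 0.6356.
Then L ∝ R²T⁴ gives L_NMS-5065/L_NMS-7273 = (4.00)² × (0.6356)⁴ = 16.00 × 0.1632 = 2.611.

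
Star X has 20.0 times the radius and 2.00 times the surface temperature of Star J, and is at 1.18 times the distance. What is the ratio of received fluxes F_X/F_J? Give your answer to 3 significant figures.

L_X/L_J = (R_X/R_J)²(T_X/T_J)⁴ = (20.0)² × (2.00)⁴ = 6400.
F_X/F_J = (L_X/L_J)/(d_X/d_J)² = 6400 / (1.18)² = 4596.

4.60×10^3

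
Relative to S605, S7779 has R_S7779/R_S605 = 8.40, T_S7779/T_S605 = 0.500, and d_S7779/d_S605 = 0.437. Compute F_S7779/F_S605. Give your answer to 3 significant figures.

L_S7779/L_S605 = (R_S7779/R_S605)²(T_S7779/T_S605)⁴ = (8.40)² × (0.500)⁴ = 4.410.
F_S7779/F_S605 = (L_S7779/L_S605)/(d_S7779/d_S605)² = 4.410 / (0.437)² = 23.09.

23.1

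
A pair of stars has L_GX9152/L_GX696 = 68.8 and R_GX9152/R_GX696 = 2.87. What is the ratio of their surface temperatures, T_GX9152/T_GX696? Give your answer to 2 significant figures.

L ∝ R²T⁴ gives T ∝ (L/R²)^(1/4), so
T_GX9152/T_GX696 = (68.8 / 2.87²)^(1/4) = (8.353)^(1/4) = 1.700.

1.7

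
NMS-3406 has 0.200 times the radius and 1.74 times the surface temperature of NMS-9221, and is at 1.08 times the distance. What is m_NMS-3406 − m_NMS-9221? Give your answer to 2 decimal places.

L_NMS-3406/L_NMS-9221 = (0.200)²(1.74)⁴ = 0.3667.
F_NMS-3406/F_NMS-9221 = (L_NMS-3406/L_NMS-9221)/(d_NMS-3406/d_NMS-9221)² = 0.3667/1.166 = 0.3143.
m_NMS-3406 − m_NMS-9221 = −2.5 log₁₀(0.3143) = 1.26.

1.26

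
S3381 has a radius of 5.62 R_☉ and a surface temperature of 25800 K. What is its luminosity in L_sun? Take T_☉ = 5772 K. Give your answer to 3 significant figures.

L/L_☉ = (R/R_☉)² (T/T_☉)⁴ = (5.62)² × (25800/5772)⁴
       = 31.58 × (4.470)⁴ = 31.58 × 399.2 = 1.261×10^4.

1.26×10^4 L_sun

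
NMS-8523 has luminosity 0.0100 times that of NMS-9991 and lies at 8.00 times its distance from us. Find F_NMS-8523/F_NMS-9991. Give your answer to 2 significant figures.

1.6×10^-4

F = L/(4πd²), so F_NMS-8523/F_NMS-9991 = (L_NMS-8523/L_NMS-9991) / (d_NMS-8523/d_NMS-9991)²
= 0.0100 / (8.00)² = 0.0100 / 64.00 = 1.563×10^-4.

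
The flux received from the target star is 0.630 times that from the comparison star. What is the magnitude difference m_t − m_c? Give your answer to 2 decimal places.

0.50

m_t − m_c = −2.5 log₁₀(F_t/F_c) = −2.5 log₁₀(0.630) = −2.5 × (-0.201) = 0.502.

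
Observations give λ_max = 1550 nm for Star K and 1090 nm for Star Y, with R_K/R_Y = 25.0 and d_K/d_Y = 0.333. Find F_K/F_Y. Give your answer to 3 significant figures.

Wien's law: T_K/T_Y = λ_Y/λ_K = 1090/1550 = 0.7032.
L_K/L_Y = (R_K/R_Y)²(T_K/T_Y)⁴ = (25.0)²(0.7032)⁴ = 152.8.
F_K/F_Y = (L_K/L_Y)/(d_K/d_Y)² = 152.8/(0.333)² = 1378.

1.38×10^3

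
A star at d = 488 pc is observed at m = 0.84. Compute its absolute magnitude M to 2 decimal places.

M = m − 5 log₁₀(d/10 pc) = 0.84 − 5 log₁₀(488/10)
  = 0.84 − 5 × 1.688 = 0.84 − 8.44 = -7.60.

-7.60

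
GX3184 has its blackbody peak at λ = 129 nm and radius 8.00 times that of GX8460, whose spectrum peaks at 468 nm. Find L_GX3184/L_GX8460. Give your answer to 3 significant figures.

Wien's law gives T ∝ 1/λ_max, so T_GX3184/T_GX8460 = λ_GX8460/λ_GX3184 = 468/129 = 3.628.
Then L ∝ R²T⁴ gives L_GX3184/L_GX8460 = (8.00)² × (3.628)⁴ = 64.00 × 173.2 = 1.109×10^4.

1.11×10^4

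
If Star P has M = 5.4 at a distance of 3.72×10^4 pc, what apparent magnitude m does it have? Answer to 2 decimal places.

m = M + 5 log₁₀(d/10 pc) = 5.4 + 5 log₁₀(3.72×10^4/10)
  = 5.4 + 5 × 3.571 = 5.4 + 17.85 = 23.25.

23.25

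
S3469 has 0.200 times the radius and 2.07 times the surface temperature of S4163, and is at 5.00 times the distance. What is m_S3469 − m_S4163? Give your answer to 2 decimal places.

3.83

L_S3469/L_S4163 = (0.200)²(2.07)⁴ = 0.7344.
F_S3469/F_S4163 = (L_S3469/L_S4163)/(d_S3469/d_S4163)² = 0.7344/25.00 = 0.02938.
m_S3469 − m_S4163 = −2.5 log₁₀(0.02938) = 3.83.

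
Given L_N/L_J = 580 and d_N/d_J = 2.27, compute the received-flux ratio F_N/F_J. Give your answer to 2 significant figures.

F = L/(4πd²), so F_N/F_J = (L_N/L_J) / (d_N/d_J)²
= 580 / (2.27)² = 580 / 5.153 = 112.6.

1.1×10^2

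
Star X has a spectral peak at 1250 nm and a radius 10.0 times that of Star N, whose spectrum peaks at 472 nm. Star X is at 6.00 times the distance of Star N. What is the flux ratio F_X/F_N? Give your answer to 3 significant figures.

0.0565

Wien's law: T_X/T_N = λ_N/λ_X = 472/1250 = 0.3776.
L_X/L_N = (R_X/R_N)²(T_X/T_N)⁴ = (10.0)²(0.3776)⁴ = 2.033.
F_X/F_N = (L_X/L_N)/(d_X/d_N)² = 2.033/(6.00)² = 0.05647.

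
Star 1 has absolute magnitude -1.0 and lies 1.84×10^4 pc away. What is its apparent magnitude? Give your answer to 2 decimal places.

m = M + 5 log₁₀(d/10 pc) = -1.0 + 5 log₁₀(1.84×10^4/10)
  = -1.0 + 5 × 3.265 = -1.0 + 16.32 = 15.32.

15.32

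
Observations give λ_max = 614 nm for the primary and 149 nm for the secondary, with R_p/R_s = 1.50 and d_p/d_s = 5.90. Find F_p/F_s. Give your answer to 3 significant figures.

Wien's law: T_p/T_s = λ_s/λ_p = 149/614 = 0.2427.
L_p/L_s = (R_p/R_s)²(T_p/T_s)⁴ = (1.50)²(0.2427)⁴ = 0.007803.
F_p/F_s = (L_p/L_s)/(d_p/d_s)² = 0.007803/(5.90)² = 2.242×10^-4.

2.24×10^-4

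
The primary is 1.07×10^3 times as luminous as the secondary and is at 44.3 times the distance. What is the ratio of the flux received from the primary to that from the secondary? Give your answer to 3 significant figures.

0.545

F = L/(4πd²), so F_p/F_s = (L_p/L_s) / (d_p/d_s)²
= 1.07×10^3 / (44.3)² = 1.07×10^3 / 1962 = 0.5452.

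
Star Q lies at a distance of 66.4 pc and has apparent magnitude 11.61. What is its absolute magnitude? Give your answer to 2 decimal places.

7.50

M = m − 5 log₁₀(d/10 pc) = 11.61 − 5 log₁₀(66.4/10)
  = 11.61 − 5 × 0.822 = 11.61 − 4.11 = 7.50.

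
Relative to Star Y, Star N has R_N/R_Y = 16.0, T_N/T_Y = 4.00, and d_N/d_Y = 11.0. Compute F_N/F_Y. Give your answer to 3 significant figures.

542

L_N/L_Y = (R_N/R_Y)²(T_N/T_Y)⁴ = (16.0)² × (4.00)⁴ = 6.554×10^4.
F_N/F_Y = (L_N/L_Y)/(d_N/d_Y)² = 6.554×10^4 / (11.0)² = 541.6.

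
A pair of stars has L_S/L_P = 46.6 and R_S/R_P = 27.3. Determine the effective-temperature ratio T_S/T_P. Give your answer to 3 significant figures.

0.500

L ∝ R²T⁴ gives T ∝ (L/R²)^(1/4), so
T_S/T_P = (46.6 / 27.3²)^(1/4) = (0.06253)^(1/4) = 0.5001.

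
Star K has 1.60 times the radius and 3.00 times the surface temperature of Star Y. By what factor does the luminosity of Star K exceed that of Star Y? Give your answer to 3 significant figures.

207

From the Stefan–Boltzmann law, L ∝ R²T⁴, so
L_K/L_Y = (R_K/R_Y)² (T_K/T_Y)⁴ = (1.60)² × (3.00)⁴ = 2.560 × 81.00 = 207.4.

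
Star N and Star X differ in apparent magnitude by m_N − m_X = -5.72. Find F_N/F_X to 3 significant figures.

F_N/F_X = 10^(−(m_N − m_X)/2.5) = 10^(5.72/2.5) = 10^2.288 = 194.1.

194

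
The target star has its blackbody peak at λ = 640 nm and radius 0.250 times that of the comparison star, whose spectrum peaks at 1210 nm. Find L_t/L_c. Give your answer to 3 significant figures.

0.799

Wien's law gives T ∝ 1/λ_max, so T_t/T_c = λ_c/λ_t = 1210/640 = 1.891.
Then L ∝ R²T⁴ gives L_t/L_c = (0.250)² × (1.891)⁴ = 0.06250 × 12.78 = 0.7985.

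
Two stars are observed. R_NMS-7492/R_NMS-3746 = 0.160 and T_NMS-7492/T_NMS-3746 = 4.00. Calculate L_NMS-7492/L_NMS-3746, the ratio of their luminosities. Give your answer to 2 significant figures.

From the Stefan–Boltzmann law, L ∝ R²T⁴, so
L_NMS-7492/L_NMS-3746 = (R_NMS-7492/R_NMS-3746)² (T_NMS-7492/T_NMS-3746)⁴ = (0.160)² × (4.00)⁴ = 0.02560 × 256.0 = 6.554.

6.6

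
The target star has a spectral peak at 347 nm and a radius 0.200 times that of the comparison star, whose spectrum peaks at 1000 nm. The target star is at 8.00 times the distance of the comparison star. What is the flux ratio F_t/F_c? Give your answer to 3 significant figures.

0.0431

Wien's law: T_t/T_c = λ_c/λ_t = 1000/347 = 2.882.
L_t/L_c = (R_t/R_c)²(T_t/T_c)⁴ = (0.200)²(2.882)⁴ = 2.759.
F_t/F_c = (L_t/L_c)/(d_t/d_c)² = 2.759/(8.00)² = 0.04311.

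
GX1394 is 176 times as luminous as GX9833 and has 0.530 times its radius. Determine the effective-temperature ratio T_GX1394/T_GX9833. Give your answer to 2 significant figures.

5.0

L ∝ R²T⁴ gives T ∝ (L/R²)^(1/4), so
T_GX1394/T_GX9833 = (176 / 0.530²)^(1/4) = (626.6)^(1/4) = 5.003.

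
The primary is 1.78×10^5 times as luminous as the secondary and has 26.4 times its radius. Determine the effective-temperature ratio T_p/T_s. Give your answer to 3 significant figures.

4.00

L ∝ R²T⁴ gives T ∝ (L/R²)^(1/4), so
T_p/T_s = (1.78×10^5 / 26.4²)^(1/4) = (255.4)^(1/4) = 3.998.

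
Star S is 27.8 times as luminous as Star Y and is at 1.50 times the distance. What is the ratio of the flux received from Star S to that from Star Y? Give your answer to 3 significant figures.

F = L/(4πd²), so F_S/F_Y = (L_S/L_Y) / (d_S/d_Y)²
= 27.8 / (1.50)² = 27.8 / 2.250 = 12.36.

12.4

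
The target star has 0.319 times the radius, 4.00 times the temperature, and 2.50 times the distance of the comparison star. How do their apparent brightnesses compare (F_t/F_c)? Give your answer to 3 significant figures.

4.17

L_t/L_c = (R_t/R_c)²(T_t/T_c)⁴ = (0.319)² × (4.00)⁴ = 26.05.
F_t/F_c = (L_t/L_c)/(d_t/d_c)² = 26.05 / (2.50)² = 4.168.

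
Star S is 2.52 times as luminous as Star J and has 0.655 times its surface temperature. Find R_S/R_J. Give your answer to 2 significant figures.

3.7

L ∝ R²T⁴ gives R ∝ √L / T², so
R_S/R_J = √(2.52) / (0.655)² = 1.587 / 0.4290 = 3.700.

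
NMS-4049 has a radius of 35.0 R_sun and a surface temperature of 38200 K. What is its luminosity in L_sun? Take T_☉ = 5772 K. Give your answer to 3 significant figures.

L/L_☉ = (R/R_☉)² (T/T_☉)⁴ = (35.0)² × (38200/5772)⁴
       = 1225 × (6.618)⁴ = 1225 × 1918 = 2.350×10^6.

2.35×10^6 L_sun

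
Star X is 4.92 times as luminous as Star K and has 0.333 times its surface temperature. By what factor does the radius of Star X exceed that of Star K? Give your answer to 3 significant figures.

20.0

L ∝ R²T⁴ gives R ∝ √L / T², so
R_X/R_K = √(4.92) / (0.333)² = 2.218 / 0.1109 = 20.00.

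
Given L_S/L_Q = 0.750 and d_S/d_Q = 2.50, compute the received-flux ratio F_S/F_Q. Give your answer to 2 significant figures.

F = L/(4πd²), so F_S/F_Q = (L_S/L_Q) / (d_S/d_Q)²
= 0.750 / (2.50)² = 0.750 / 6.250 = 0.1200.

0.12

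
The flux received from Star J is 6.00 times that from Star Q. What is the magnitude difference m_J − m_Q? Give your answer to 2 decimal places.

m_J − m_Q = −2.5 log₁₀(F_J/F_Q) = −2.5 log₁₀(6.00) = −2.5 × (0.778) = -1.945.

-1.95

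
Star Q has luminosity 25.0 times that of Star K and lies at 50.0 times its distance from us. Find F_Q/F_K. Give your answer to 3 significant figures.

0.0100

F = L/(4πd²), so F_Q/F_K = (L_Q/L_K) / (d_Q/d_K)²
= 25.0 / (50.0)² = 25.0 / 2500 = 0.01000.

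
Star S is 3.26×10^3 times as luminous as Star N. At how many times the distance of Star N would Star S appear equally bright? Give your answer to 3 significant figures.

57.1

Equal flux requires L_S/d_S² = L_N/d_N², so d_S/d_N = √(L_S/L_N)
= √(3.26×10^3) = 57.10.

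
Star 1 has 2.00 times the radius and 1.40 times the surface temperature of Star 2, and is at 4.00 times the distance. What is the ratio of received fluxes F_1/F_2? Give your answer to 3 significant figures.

0.960

L_1/L_2 = (R_1/R_2)²(T_1/T_2)⁴ = (2.00)² × (1.40)⁴ = 15.37.
F_1/F_2 = (L_1/L_2)/(d_1/d_2)² = 15.37 / (4.00)² = 0.9604.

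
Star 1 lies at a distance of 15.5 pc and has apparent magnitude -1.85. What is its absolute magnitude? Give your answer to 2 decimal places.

-2.80

M = m − 5 log₁₀(d/10 pc) = -1.85 − 5 log₁₀(15.5/10)
  = -1.85 − 5 × 0.190 = -1.85 − 0.95 = -2.80.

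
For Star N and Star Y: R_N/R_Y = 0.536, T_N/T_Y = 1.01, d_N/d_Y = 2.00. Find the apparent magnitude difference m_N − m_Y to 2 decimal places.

L_N/L_Y = (0.536)²(1.01)⁴ = 0.2990.
F_N/F_Y = (L_N/L_Y)/(d_N/d_Y)² = 0.2990/4.000 = 0.07474.
m_N − m_Y = −2.5 log₁₀(0.07474) = 2.82.

2.82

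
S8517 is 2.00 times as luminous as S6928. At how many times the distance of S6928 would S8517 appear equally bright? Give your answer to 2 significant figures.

Equal flux requires L_S8517/d_S8517² = L_S6928/d_S6928², so d_S8517/d_S6928 = √(L_S8517/L_S6928)
= √(2.00) = 1.414.

1.4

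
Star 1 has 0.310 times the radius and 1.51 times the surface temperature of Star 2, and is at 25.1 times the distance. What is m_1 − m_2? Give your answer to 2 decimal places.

L_1/L_2 = (0.310)²(1.51)⁴ = 0.4996.
F_1/F_2 = (L_1/L_2)/(d_1/d_2)² = 0.4996/630.0 = 7.930×10^-4.
m_1 − m_2 = −2.5 log₁₀(7.930×10^-4) = 7.75.

7.75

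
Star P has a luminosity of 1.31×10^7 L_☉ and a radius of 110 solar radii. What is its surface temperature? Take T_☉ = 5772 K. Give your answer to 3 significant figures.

3.31×10^4 K

T/T_☉ = (L/L_☉)^(1/4) / (R/R_☉)^(1/2)
T = 5772 × (1.31×10^7)^(1/4) / √(110) = 5772 × 60.16 / 10.49 = 3.311×10^4 K.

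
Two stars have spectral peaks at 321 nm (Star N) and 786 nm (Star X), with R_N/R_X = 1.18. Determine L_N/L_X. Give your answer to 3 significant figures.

50.1

Wien's law gives T ∝ 1/λ_max, so T_N/T_X = λ_X/λ_N = 786/321 = 2.449.
Then L ∝ R²T⁴ gives L_N/L_X = (1.18)² × (2.449)⁴ = 1.392 × 35.95 = 50.05.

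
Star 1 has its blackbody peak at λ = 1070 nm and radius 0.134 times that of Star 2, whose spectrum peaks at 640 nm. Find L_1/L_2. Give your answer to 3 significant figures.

0.00230

Wien's law gives T ∝ 1/λ_max, so T_1/T_2 = λ_2/λ_1 = 640/1070 = 0.5981.
Then L ∝ R²T⁴ gives L_1/L_2 = (0.134)² × (0.5981)⁴ = 0.01796 × 0.1280 = 0.002298.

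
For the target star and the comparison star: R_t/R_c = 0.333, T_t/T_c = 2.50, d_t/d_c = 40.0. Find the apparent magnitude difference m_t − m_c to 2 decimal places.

L_t/L_c = (0.333)²(2.50)⁴ = 4.332.
F_t/F_c = (L_t/L_c)/(d_t/d_c)² = 4.332/1600 = 0.002707.
m_t − m_c = −2.5 log₁₀(0.002707) = 6.42.

6.42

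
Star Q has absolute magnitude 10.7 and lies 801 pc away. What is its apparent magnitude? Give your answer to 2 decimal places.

20.22

m = M + 5 log₁₀(d/10 pc) = 10.7 + 5 log₁₀(801/10)
  = 10.7 + 5 × 1.904 = 10.7 + 9.52 = 20.22.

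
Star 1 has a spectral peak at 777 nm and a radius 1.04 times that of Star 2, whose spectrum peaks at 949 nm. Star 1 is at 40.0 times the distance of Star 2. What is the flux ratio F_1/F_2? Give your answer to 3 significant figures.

0.00150

Wien's law: T_1/T_2 = λ_2/λ_1 = 949/777 = 1.221.
L_1/L_2 = (R_1/R_2)²(T_1/T_2)⁴ = (1.04)²(1.221)⁴ = 2.407.
F_1/F_2 = (L_1/L_2)/(d_1/d_2)² = 2.407/(40.0)² = 0.001504.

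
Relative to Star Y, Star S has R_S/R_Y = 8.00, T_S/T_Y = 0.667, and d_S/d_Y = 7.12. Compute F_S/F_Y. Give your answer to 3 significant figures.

L_S/L_Y = (R_S/R_Y)²(T_S/T_Y)⁴ = (8.00)² × (0.667)⁴ = 12.67.
F_S/F_Y = (L_S/L_Y)/(d_S/d_Y)² = 12.67 / (7.12)² = 0.2499.

0.250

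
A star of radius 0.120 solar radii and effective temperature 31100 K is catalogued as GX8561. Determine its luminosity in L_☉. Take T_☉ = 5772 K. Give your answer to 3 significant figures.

12.1 L_☉

L/L_☉ = (R/R_☉)² (T/T_☉)⁴ = (0.120)² × (31100/5772)⁴
       = 0.01440 × (5.388)⁴ = 0.01440 × 842.8 = 12.14.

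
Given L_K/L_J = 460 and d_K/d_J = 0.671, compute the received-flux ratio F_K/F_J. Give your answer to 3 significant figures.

1.02×10^3

F = L/(4πd²), so F_K/F_J = (L_K/L_J) / (d_K/d_J)²
= 460 / (0.671)² = 460 / 0.4502 = 1022.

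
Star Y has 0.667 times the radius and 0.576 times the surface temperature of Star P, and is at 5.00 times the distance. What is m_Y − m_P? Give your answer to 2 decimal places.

6.77

L_Y/L_P = (0.667)²(0.576)⁴ = 0.04897.
F_Y/F_P = (L_Y/L_P)/(d_Y/d_P)² = 0.04897/25.00 = 0.001959.
m_Y − m_P = −2.5 log₁₀(0.001959) = 6.77.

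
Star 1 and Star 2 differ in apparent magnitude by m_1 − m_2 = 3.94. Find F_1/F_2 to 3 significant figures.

0.0265

F_1/F_2 = 10^(−(m_1 − m_2)/2.5) = 10^(-3.94/2.5) = 10^-1.576 = 0.02655.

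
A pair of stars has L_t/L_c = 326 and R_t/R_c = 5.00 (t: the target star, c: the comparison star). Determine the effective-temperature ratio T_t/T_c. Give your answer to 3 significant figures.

L ∝ R²T⁴ gives T ∝ (L/R²)^(1/4), so
T_t/T_c = (326 / 5.00²)^(1/4) = (13.04)^(1/4) = 1.900.

1.90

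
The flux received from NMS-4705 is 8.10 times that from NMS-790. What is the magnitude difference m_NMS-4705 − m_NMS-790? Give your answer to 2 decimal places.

-2.27

m_NMS-4705 − m_NMS-790 = −2.5 log₁₀(F_NMS-4705/F_NMS-790) = −2.5 log₁₀(8.10) = −2.5 × (0.908) = -2.271.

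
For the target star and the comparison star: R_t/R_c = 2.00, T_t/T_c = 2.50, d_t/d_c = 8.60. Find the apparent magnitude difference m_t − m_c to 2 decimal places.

-0.81

L_t/L_c = (2.00)²(2.50)⁴ = 156.2.
F_t/F_c = (L_t/L_c)/(d_t/d_c)² = 156.2/73.96 = 2.113.
m_t − m_c = −2.5 log₁₀(2.113) = -0.81.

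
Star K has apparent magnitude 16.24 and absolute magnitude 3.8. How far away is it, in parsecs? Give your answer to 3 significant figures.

m − M = 5 log₁₀(d/10 pc)
16.24 − (3.8) = 12.44 = 5 log₁₀(d/10)
d = 10 × 10^(12.44/5) = 10 × 10^2.488 = 3076 pc.

3.08×10^3 pc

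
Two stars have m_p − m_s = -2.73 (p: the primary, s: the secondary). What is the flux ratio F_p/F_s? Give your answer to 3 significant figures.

12.4

F_p/F_s = 10^(−(m_p − m_s)/2.5) = 10^(2.73/2.5) = 10^1.092 = 12.36.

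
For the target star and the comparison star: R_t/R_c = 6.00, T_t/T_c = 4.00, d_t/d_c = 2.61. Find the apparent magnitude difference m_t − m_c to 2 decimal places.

-7.83

L_t/L_c = (6.00)²(4.00)⁴ = 9216.
F_t/F_c = (L_t/L_c)/(d_t/d_c)² = 9216/6.812 = 1353.
m_t − m_c = −2.5 log₁₀(1353) = -7.83.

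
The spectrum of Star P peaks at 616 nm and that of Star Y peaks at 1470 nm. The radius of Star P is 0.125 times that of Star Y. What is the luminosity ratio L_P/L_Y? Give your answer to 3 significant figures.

0.507

Wien's law gives T ∝ 1/λ_max, so T_P/T_Y = λ_Y/λ_P = 1470/616 = 2.386.
Then L ∝ R²T⁴ gives L_P/L_Y = (0.125)² × (2.386)⁴ = 0.01562 × 32.43 = 0.5067.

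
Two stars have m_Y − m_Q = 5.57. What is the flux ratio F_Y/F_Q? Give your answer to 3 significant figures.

0.00592

F_Y/F_Q = 10^(−(m_Y − m_Q)/2.5) = 10^(-5.57/2.5) = 10^-2.228 = 0.005916.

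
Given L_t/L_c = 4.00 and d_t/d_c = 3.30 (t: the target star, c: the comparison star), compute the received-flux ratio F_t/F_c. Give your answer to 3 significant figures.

0.367

F = L/(4πd²), so F_t/F_c = (L_t/L_c) / (d_t/d_c)²
= 4.00 / (3.30)² = 4.00 / 10.89 = 0.3673.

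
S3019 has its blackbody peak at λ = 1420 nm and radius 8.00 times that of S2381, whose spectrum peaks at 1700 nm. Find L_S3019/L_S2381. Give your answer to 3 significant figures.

131

Wien's law gives T ∝ 1/λ_max, so T_S3019/T_S2381 = λ_S2381/λ_S3019 = 1700/1420 = 1.197.
Then L ∝ R²T⁴ gives L_S3019/L_S2381 = (8.00)² × (1.197)⁴ = 64.00 × 2.054 = 131.5.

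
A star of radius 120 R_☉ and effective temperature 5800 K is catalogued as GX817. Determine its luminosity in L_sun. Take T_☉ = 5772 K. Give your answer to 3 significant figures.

1.47×10^4 L_sun

L/L_☉ = (R/R_☉)² (T/T_☉)⁴ = (120)² × (5800/5772)⁴
       = 1.440×10^4 × (1.005)⁴ = 1.440×10^4 × 1.020 = 1.468×10^4.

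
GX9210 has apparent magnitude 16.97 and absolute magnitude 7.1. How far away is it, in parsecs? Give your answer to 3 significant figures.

942 pc

m − M = 5 log₁₀(d/10 pc)
16.97 − (7.1) = 9.87 = 5 log₁₀(d/10)
d = 10 × 10^(9.87/5) = 10 × 10^1.974 = 941.9 pc.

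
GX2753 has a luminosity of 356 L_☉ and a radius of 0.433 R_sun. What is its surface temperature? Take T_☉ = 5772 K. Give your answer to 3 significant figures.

T/T_☉ = (L/L_☉)^(1/4) / (R/R_☉)^(1/2)
T = 5772 × (356)^(1/4) / √(0.433) = 5772 × 4.344 / 0.6580 = 3.810×10^4 K.

3.81×10^4 K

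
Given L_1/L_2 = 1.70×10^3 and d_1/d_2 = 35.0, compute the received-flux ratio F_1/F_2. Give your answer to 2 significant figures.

1.4

F = L/(4πd²), so F_1/F_2 = (L_1/L_2) / (d_1/d_2)²
= 1.70×10^3 / (35.0)² = 1.70×10^3 / 1225 = 1.388.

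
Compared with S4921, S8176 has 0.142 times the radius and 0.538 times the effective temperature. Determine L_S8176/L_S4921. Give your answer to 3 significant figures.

From the Stefan–Boltzmann law, L ∝ R²T⁴, so
L_S8176/L_S4921 = (R_S8176/R_S4921)² (T_S8176/T_S4921)⁴ = (0.142)² × (0.538)⁴ = 0.02016 × 0.08378 = 0.001689.

0.00169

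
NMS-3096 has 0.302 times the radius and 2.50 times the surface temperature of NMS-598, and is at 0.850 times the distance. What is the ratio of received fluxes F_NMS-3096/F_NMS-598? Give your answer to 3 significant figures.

L_NMS-3096/L_NMS-598 = (R_NMS-3096/R_NMS-598)²(T_NMS-3096/T_NMS-598)⁴ = (0.302)² × (2.50)⁴ = 3.563.
F_NMS-3096/F_NMS-598 = (L_NMS-3096/L_NMS-598)/(d_NMS-3096/d_NMS-598)² = 3.563 / (0.850)² = 4.931.

4.93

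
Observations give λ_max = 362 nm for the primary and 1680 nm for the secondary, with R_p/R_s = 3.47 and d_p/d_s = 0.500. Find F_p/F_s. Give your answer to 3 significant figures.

Wien's law: T_p/T_s = λ_s/λ_p = 1680/362 = 4.641.
L_p/L_s = (R_p/R_s)²(T_p/T_s)⁴ = (3.47)²(4.641)⁴ = 5585.
F_p/F_s = (L_p/L_s)/(d_p/d_s)² = 5585/(0.500)² = 2.234×10^4.

2.23×10^4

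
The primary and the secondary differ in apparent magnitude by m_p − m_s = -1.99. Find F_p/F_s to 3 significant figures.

6.25

F_p/F_s = 10^(−(m_p − m_s)/2.5) = 10^(1.99/2.5) = 10^0.796 = 6.252.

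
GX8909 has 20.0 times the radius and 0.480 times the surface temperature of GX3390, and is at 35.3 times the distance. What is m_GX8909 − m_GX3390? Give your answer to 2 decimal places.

L_GX8909/L_GX3390 = (20.0)²(0.480)⁴ = 21.23.
F_GX8909/F_GX3390 = (L_GX8909/L_GX3390)/(d_GX8909/d_GX3390)² = 21.23/1246 = 0.01704.
m_GX8909 − m_GX3390 = −2.5 log₁₀(0.01704) = 4.42.

4.42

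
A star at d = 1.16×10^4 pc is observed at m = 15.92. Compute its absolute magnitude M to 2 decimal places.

M = m − 5 log₁₀(d/10 pc) = 15.92 − 5 log₁₀(1.16×10^4/10)
  = 15.92 − 5 × 3.064 = 15.92 − 15.32 = 0.60.

0.60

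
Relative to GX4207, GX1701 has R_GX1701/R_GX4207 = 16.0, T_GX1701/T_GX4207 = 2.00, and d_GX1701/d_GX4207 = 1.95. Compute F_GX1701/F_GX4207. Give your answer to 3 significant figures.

1.08×10^3

L_GX1701/L_GX4207 = (R_GX1701/R_GX4207)²(T_GX1701/T_GX4207)⁴ = (16.0)² × (2.00)⁴ = 4096.
F_GX1701/F_GX4207 = (L_GX1701/L_GX4207)/(d_GX1701/d_GX4207)² = 4096 / (1.95)² = 1077.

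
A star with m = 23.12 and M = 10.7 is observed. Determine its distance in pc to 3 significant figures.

3.05×10^3 pc

m − M = 5 log₁₀(d/10 pc)
23.12 − (10.7) = 12.42 = 5 log₁₀(d/10)
d = 10 × 10^(12.42/5) = 10 × 10^2.484 = 3048 pc.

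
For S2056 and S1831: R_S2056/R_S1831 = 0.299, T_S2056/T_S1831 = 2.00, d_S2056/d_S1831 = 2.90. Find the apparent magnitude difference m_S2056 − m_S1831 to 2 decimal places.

L_S2056/L_S1831 = (0.299)²(2.00)⁴ = 1.430.
F_S2056/F_S1831 = (L_S2056/L_S1831)/(d_S2056/d_S1831)² = 1.430/8.410 = 0.1701.
m_S2056 − m_S1831 = −2.5 log₁₀(0.1701) = 1.92.

1.92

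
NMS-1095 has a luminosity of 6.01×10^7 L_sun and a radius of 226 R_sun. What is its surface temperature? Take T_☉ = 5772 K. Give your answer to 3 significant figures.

T/T_☉ = (L/L_☉)^(1/4) / (R/R_☉)^(1/2)
T = 5772 × (6.01×10^7)^(1/4) / √(226) = 5772 × 88.05 / 15.03 = 3.381×10^4 K.

3.38×10^4 K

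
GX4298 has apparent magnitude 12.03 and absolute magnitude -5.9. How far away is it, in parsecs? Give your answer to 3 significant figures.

m − M = 5 log₁₀(d/10 pc)
12.03 − (-5.9) = 17.93 = 5 log₁₀(d/10)
d = 10 × 10^(17.93/5) = 10 × 10^3.586 = 3.855×10^4 pc.

3.85×10^4 pc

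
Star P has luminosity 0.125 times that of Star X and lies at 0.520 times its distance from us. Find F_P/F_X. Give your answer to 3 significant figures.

F = L/(4πd²), so F_P/F_X = (L_P/L_X) / (d_P/d_X)²
= 0.125 / (0.520)² = 0.125 / 0.2704 = 0.4623.

0.462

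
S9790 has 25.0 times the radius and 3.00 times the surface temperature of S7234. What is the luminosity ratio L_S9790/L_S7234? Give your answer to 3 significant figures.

From the Stefan–Boltzmann law, L ∝ R²T⁴, so
L_S9790/L_S7234 = (R_S9790/R_S7234)² (T_S9790/T_S7234)⁴ = (25.0)² × (3.00)⁴ = 625.0 × 81.00 = 5.062×10^4.

5.06×10^4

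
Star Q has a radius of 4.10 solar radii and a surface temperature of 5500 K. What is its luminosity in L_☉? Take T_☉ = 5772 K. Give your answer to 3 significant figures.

L/L_☉ = (R/R_☉)² (T/T_☉)⁴ = (4.10)² × (5500/5772)⁴
       = 16.81 × (0.9529)⁴ = 16.81 × 0.8244 = 13.86.

13.9 L_☉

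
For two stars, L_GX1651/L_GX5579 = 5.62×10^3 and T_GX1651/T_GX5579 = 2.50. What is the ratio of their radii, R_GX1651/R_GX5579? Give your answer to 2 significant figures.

12

L ∝ R²T⁴ gives R ∝ √L / T², so
R_GX1651/R_GX5579 = √(5.62×10^3) / (2.50)² = 74.97 / 6.250 = 11.99.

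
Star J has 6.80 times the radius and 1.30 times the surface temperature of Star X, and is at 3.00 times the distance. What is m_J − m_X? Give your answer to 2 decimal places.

L_J/L_X = (6.80)²(1.30)⁴ = 132.1.
F_J/F_X = (L_J/L_X)/(d_J/d_X)² = 132.1/9.000 = 14.67.
m_J − m_X = −2.5 log₁₀(14.67) = -2.92.

-2.92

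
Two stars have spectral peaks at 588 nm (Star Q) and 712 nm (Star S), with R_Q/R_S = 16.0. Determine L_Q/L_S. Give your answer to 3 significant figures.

550

Wien's law gives T ∝ 1/λ_max, so T_Q/T_S = λ_S/λ_Q = 712/588 = 1.211.
Then L ∝ R²T⁴ gives L_Q/L_S = (16.0)² × (1.211)⁴ = 256.0 × 2.150 = 550.4.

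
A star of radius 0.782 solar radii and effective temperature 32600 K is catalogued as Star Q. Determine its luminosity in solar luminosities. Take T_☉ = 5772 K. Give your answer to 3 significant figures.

622 solar luminosities

L/L_☉ = (R/R_☉)² (T/T_☉)⁴ = (0.782)² × (32600/5772)⁴
       = 0.6115 × (5.648)⁴ = 0.6115 × 1018 = 622.3.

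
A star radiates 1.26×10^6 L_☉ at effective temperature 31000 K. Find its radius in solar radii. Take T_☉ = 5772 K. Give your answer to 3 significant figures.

R/R_☉ = √(L/L_☉) / (T/T_☉)² = √(1.26×10^6) / (5.371)²
       = 1122 / 28.85 = 38.91.

38.9 solar radii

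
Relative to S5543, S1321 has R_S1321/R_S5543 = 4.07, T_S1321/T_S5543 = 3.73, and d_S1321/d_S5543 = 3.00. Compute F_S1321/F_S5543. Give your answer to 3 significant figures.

356

L_S1321/L_S5543 = (R_S1321/R_S5543)²(T_S1321/T_S5543)⁴ = (4.07)² × (3.73)⁴ = 3206.
F_S1321/F_S5543 = (L_S1321/L_S5543)/(d_S1321/d_S5543)² = 3206 / (3.00)² = 356.3.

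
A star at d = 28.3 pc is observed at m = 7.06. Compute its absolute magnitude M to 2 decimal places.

4.80

M = m − 5 log₁₀(d/10 pc) = 7.06 − 5 log₁₀(28.3/10)
  = 7.06 − 5 × 0.452 = 7.06 − 2.26 = 4.80.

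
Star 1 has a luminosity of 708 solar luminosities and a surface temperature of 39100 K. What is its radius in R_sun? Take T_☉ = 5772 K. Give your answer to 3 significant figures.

R/R_☉ = √(L/L_☉) / (T/T_☉)² = √(708) / (6.774)²
       = 26.61 / 45.89 = 0.5799.

0.580 R_sun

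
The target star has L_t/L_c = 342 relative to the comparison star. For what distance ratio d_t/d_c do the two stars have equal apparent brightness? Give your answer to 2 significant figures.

18

Equal flux requires L_t/d_t² = L_c/d_c², so d_t/d_c = √(L_t/L_c)
= √(342) = 18.49.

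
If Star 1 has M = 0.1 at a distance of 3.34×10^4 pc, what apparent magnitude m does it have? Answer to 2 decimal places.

17.72

m = M + 5 log₁₀(d/10 pc) = 0.1 + 5 log₁₀(3.34×10^4/10)
  = 0.1 + 5 × 3.524 = 0.1 + 17.62 = 17.72.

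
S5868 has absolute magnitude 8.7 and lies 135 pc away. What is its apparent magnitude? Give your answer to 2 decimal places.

m = M + 5 log₁₀(d/10 pc) = 8.7 + 5 log₁₀(135/10)
  = 8.7 + 5 × 1.130 = 8.7 + 5.65 = 14.35.

14.35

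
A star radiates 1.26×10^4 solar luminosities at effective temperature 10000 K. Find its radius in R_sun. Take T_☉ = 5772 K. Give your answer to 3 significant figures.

37.4 R_sun

R/R_☉ = √(L/L_☉) / (T/T_☉)² = √(1.26×10^4) / (1.733)²
       = 112.2 / 3.002 = 37.40.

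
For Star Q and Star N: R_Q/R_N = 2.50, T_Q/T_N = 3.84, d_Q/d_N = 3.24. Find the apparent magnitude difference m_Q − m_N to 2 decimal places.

-5.28

L_Q/L_N = (2.50)²(3.84)⁴ = 1359.
F_Q/F_N = (L_Q/L_N)/(d_Q/d_N)² = 1359/10.50 = 129.5.
m_Q − m_N = −2.5 log₁₀(129.5) = -5.28.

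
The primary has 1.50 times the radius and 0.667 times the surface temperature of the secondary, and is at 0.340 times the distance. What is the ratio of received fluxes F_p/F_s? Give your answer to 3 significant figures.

3.85

L_p/L_s = (R_p/R_s)²(T_p/T_s)⁴ = (1.50)² × (0.667)⁴ = 0.4453.
F_p/F_s = (L_p/L_s)/(d_p/d_s)² = 0.4453 / (0.340)² = 3.852.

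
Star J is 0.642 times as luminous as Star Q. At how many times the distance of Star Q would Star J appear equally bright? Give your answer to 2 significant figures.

0.80

Equal flux requires L_J/d_J² = L_Q/d_Q², so d_J/d_Q = √(L_J/L_Q)
= √(0.642) = 0.8012.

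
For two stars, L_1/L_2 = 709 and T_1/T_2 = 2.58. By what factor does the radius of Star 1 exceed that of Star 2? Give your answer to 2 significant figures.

4.0

L ∝ R²T⁴ gives R ∝ √L / T², so
R_1/R_2 = √(709) / (2.58)² = 26.63 / 6.656 = 4.000.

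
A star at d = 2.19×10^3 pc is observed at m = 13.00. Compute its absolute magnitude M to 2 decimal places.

M = m − 5 log₁₀(d/10 pc) = 13.00 − 5 log₁₀(2.19×10^3/10)
  = 13.00 − 5 × 2.340 = 13.00 − 11.70 = 1.30.

1.30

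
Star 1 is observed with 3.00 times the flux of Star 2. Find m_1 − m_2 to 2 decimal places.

-1.19

m_1 − m_2 = −2.5 log₁₀(F_1/F_2) = −2.5 log₁₀(3.00) = −2.5 × (0.477) = -1.193.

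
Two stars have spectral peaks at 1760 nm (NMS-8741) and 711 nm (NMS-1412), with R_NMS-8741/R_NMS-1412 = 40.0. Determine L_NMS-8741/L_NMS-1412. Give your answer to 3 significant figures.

42.6

Wien's law gives T ∝ 1/λ_max, so T_NMS-8741/T_NMS-1412 = λ_NMS-1412/λ_NMS-8741 = 711/1760 = 0.4040.
Then L ∝ R²T⁴ gives L_NMS-8741/L_NMS-1412 = (40.0)² × (0.4040)⁴ = 1600 × 0.02663 = 42.61.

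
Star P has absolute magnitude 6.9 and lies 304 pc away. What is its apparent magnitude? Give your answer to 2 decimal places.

m = M + 5 log₁₀(d/10 pc) = 6.9 + 5 log₁₀(304/10)
  = 6.9 + 5 × 1.483 = 6.9 + 7.41 = 14.31.

14.31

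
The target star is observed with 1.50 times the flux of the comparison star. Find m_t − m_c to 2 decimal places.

m_t − m_c = −2.5 log₁₀(F_t/F_c) = −2.5 log₁₀(1.50) = −2.5 × (0.176) = -0.440.

-0.44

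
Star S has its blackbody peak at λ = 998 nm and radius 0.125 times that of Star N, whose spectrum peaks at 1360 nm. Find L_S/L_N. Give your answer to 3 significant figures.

Wien's law gives T ∝ 1/λ_max, so T_S/T_N = λ_N/λ_S = 1360/998 = 1.363.
Then L ∝ R²T⁴ gives L_S/L_N = (0.125)² × (1.363)⁴ = 0.01562 × 3.449 = 0.05388.

0.0539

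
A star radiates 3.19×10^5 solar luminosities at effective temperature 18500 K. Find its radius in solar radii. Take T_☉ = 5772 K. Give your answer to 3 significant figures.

55.0 solar radii

R/R_☉ = √(L/L_☉) / (T/T_☉)² = √(3.19×10^5) / (3.205)²
       = 564.8 / 10.27 = 54.98.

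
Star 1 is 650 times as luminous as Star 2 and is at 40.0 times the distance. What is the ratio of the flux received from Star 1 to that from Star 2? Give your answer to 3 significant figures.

0.406

F = L/(4πd²), so F_1/F_2 = (L_1/L_2) / (d_1/d_2)²
= 650 / (40.0)² = 650 / 1600 = 0.4062.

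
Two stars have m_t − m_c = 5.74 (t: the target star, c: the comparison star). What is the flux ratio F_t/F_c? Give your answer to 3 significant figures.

0.00506

F_t/F_c = 10^(−(m_t − m_c)/2.5) = 10^(-5.74/2.5) = 10^-2.296 = 0.005058.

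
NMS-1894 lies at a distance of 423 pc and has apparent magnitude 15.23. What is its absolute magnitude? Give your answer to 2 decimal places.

M = m − 5 log₁₀(d/10 pc) = 15.23 − 5 log₁₀(423/10)
  = 15.23 − 5 × 1.626 = 15.23 − 8.13 = 7.10.

7.10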